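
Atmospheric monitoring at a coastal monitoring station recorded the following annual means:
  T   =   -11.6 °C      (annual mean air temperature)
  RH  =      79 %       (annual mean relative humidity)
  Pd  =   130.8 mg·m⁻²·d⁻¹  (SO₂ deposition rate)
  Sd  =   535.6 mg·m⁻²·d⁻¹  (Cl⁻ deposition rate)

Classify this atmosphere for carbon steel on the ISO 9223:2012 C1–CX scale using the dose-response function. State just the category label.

carbon steel: f(T) = +0.150·(T−10) [T≤10 °C] = -3.2400
  Pd branch = 1.77·Pd^0.52·e^(0.02·RH+f) = 4.243 μm/a
  Sd branch = 0.102·Sd^0.62·e^(0.033·RH+0.04·T) = 42.77 μm/a
  r_corr = 4.243 + 42.77 = 47.02 μm/a
ISO 9223 Table 2 (carbon steel): 25 < 47 ≤ 50 μm/a ⇒ C3

C3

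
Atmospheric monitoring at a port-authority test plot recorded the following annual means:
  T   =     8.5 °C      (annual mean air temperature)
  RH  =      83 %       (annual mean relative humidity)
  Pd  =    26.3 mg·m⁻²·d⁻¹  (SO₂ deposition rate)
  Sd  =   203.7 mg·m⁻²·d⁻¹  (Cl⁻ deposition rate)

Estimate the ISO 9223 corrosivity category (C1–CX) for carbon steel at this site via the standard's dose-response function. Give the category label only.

C5

carbon steel: T≤10 °C ⇒ hinge +0.150·(8.5−10) = -0.2250
  Pd branch = 1.77·Pd^0.52·e^(0.02·RH+f) = 40.7 μm/a
  Sd branch = 0.102·Sd^0.62·e^(0.033·RH+0.04·T) = 59.89 μm/a
  r_corr = 40.7 + 59.89 = 100.6 μm/a
Category bounds: 80…200 μm/a bracket r_corr ⇒ C5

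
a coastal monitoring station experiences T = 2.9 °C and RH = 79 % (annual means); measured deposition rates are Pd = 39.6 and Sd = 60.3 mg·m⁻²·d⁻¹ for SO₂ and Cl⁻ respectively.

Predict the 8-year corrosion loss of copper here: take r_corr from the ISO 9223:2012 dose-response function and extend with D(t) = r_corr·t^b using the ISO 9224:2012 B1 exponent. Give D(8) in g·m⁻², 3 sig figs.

D(8) = 43.4 g·m⁻²

copper: temperature factor f = +0.126·(-7.1) = -0.8946
  sulphur-dioxide contribution → 0.5962 μm/a
  chloride contribution → 0.6141 μm/a
  ⇒ r_corr(copper) = 1.21 μm/a
Long-term exponent b (ISO 9224 Table 2, B1) = 0.667
  D(8) = 1.21 × 8^0.667 = 1.21 × 4.003 = 4.845 μm
  Mass loss = 4.845 μm × 8.96 g/cm³ = 43.41 g·m⁻²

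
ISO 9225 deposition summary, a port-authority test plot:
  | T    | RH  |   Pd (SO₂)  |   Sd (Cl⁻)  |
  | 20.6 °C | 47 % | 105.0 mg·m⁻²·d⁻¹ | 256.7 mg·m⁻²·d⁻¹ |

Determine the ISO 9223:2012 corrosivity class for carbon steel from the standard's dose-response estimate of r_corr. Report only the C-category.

carbon steel: f(T) = -0.054·(T−10) [T>10 °C] = -0.5724
  sulphur-dioxide contribution → 28.75 μm/a
  chloride contribution → 34.19 μm/a
  total first-year rate 62.94 μm/a
Category bounds: 50…80 μm/a bracket r_corr ⇒ C4

C4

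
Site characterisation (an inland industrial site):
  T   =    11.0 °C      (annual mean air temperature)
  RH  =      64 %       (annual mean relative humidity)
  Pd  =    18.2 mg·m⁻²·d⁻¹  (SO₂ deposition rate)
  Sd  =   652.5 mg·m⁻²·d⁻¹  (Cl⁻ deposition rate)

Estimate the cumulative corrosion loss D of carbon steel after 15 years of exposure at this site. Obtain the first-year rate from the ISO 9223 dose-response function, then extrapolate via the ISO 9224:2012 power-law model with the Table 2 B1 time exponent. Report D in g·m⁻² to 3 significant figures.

carbon steel: T>10 °C ⇒ hinge -0.054·(11.0−10) = -0.0540
  Pd branch = 1.77·Pd^0.52·e^(0.02·RH+f) = 27.27 μm/a
  Sd branch = 0.102·Sd^0.62·e^(0.033·RH+0.04·T) = 72.77 μm/a
  sum: 27.27 + 72.77 → r_corr = 100 μm/a
Power-law: D(15) = r_corr · 15^0.523
  D(15) = 100 × 15^0.523 = 100 × 4.122 = 412.4 μm
  Mass loss = 412.4 μm × 7.85 g/cm³ = 3237 g·m⁻²

D(15) = 3.24e+03 g·m⁻²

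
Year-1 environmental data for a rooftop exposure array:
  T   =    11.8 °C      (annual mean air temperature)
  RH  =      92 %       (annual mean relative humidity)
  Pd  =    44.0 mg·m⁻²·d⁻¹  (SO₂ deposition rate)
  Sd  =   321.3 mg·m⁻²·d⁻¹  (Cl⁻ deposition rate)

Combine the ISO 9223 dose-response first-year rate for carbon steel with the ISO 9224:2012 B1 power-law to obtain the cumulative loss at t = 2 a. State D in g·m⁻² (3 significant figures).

D(2) = 2.19e+03 g·m⁻²

carbon steel: T>10 °C ⇒ hinge -0.054·(11.8−10) = -0.0972
  SO₂ term: 1.77·44.0^0.52·exp(0.02·92-0.0972) = 72.35
  Cl⁻ term: 0.102·321.3^0.62·exp(0.033·92+0.04·11.8) = 122
  r_corr = 72.35 + 122 = 194.4 μm/a
Power-law: D(2) = r_corr · 2^0.523
  D(2) = 194.4 × 2^0.523 = 194.4 × 1.437 = 279.3 μm
  Mass loss = 279.3 μm × 7.85 g/cm³ = 2192 g·m⁻²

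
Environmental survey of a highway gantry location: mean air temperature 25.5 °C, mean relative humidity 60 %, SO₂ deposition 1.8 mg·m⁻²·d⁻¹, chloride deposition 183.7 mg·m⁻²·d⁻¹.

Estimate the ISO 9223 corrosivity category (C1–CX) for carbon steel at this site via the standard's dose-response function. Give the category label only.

C4

carbon steel: T>10 °C ⇒ hinge -0.054·(25.5−10) = -0.8370
  SO₂ term: 1.77·1.8^0.52·exp(0.02·60-0.8370) = 3.454
  Sd branch = 0.102·Sd^0.62·e^(0.033·RH+0.04·T) = 51.91 μm/a
  r_corr = 3.454 + 51.91 = 55.36 μm/a
ISO 9223 Table 2 (carbon steel): 50 < 55.4 ≤ 80 μm/a ⇒ C4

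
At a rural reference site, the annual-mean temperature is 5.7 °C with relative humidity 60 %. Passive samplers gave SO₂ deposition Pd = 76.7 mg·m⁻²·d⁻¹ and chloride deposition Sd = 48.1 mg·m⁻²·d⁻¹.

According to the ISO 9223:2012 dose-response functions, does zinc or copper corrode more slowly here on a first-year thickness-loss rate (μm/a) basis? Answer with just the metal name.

zinc: f(T) = +0.038·(T−10) [T≤10 °C] = -0.1634
  SO₂ term: 0.0129·76.7^0.44·exp(0.046·60-0.1634) = 1.168
  Sd branch = 0.0175·Sd^0.57·e^(0.008·RH+0.085·T) = 0.4176 μm/a
  r_corr = 1.168 + 0.4176 = 1.586 μm/a
copper: f(T) = +0.126·(T−10) [T≤10 °C] = -0.5418
  SO₂ term: 0.0053·76.7^0.26·exp(0.059·60-0.5418) = 0.3284
  Sd branch = 0.01025·Sd^0.27·e^(0.036·RH+0.049·T) = 0.3344 μm/a
  r_corr = 0.3284 + 0.3344 = 0.6628 μm/a
Ordering by μm/a: zinc (1.59) > copper (0.663)

copper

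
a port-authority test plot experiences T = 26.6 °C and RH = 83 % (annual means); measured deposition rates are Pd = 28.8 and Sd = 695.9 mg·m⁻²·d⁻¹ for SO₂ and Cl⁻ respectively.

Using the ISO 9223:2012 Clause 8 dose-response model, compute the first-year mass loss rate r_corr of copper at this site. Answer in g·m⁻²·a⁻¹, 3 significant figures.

copper: T>10 °C ⇒ hinge -0.080·(26.6−10) = -1.3280
  Pd branch = 0.0053·Pd^0.26·e^(0.059·RH+f) = 0.4505 μm/a
  Cl⁻ term: 0.01025·695.9^0.27·exp(0.036·83+0.049·26.6) = 4.385
  r_corr = 0.4505 + 4.385 = 4.835 μm/a
Convert to mass loss: 4.835 μm/a × 8.96 g/cm³ = 43.32 g·m⁻²·a⁻¹

r_corr = 43.3 g·m⁻²·a⁻¹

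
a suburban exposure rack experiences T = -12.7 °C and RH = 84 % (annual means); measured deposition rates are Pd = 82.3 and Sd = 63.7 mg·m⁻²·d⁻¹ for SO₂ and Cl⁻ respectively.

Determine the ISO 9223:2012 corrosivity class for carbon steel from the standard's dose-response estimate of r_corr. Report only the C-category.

carbon steel: f(T) = +0.150·(T−10) [T≤10 °C] = -3.4050
  sulphur-dioxide contribution → 3.125 μm/a
  chloride contribution → 12.89 μm/a
  ⇒ r_corr(carbon steel) = 16.02 μm/a
ISO 9223 Table 2 (carbon steel): 1.3 < 16 ≤ 25 μm/a ⇒ C2

C2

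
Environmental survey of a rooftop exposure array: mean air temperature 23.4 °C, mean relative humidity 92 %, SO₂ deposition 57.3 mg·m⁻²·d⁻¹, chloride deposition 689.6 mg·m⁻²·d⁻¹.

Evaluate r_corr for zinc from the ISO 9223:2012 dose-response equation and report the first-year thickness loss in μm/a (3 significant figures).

r_corr = 13.1 μm/a

zinc: T>10 °C ⇒ hinge -0.071·(23.4−10) = -0.9514
  SO₂ term: 0.0129·57.3^0.44·exp(0.046·92-0.9514) = 2.037
  Cl⁻ term: 0.0175·689.6^0.57·exp(0.008·92+0.085·23.4) = 11.08
  sum: 2.037 + 11.08 → r_corr = 13.12 μm/a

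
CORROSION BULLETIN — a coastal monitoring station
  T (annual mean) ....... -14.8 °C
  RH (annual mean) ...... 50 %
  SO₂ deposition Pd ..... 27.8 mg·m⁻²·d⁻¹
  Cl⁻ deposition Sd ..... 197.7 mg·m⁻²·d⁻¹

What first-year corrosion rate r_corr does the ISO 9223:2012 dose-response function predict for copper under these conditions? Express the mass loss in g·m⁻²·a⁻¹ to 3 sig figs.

r_corr = 1.22 g·m⁻²·a⁻¹

copper: f(T) = +0.126·(T−10) [T≤10 °C] = -3.1248
  Pd branch = 0.0053·Pd^0.26·e^(0.059·RH+f) = 0.01056 μm/a
  Cl⁻ term: 0.01025·197.7^0.27·exp(0.036·50+0.049·-14.8) = 0.1251
  sum: 0.01056 + 0.1251 → r_corr = 0.1357 μm/a
Convert to mass loss: 0.1357 μm/a × 8.96 g/cm³ = 1.216 g·m⁻²·a⁻¹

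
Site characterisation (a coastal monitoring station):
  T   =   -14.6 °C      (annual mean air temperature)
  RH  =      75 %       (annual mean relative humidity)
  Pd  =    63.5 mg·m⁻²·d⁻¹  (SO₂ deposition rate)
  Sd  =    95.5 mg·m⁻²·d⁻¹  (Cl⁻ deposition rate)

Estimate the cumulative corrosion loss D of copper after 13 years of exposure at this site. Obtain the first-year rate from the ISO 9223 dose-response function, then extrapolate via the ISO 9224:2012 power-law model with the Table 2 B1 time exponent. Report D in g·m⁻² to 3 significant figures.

copper: temperature factor f = +0.126·(-24.6) = -3.0996
  Pd branch = 0.0053·Pd^0.26·e^(0.059·RH+f) = 0.0587 μm/a
  Sd branch = 0.01025·Sd^0.27·e^(0.036·RH+0.049·T) = 0.2554 μm/a
  sum: 0.0587 + 0.2554 → r_corr = 0.3141 μm/a
Long-term exponent b (ISO 9224 Table 2, B1) = 0.667
  D(13) = 0.3141 × 13^0.667 = 0.3141 × 5.534 = 1.738 μm
  Mass loss = 1.738 μm × 8.96 g/cm³ = 15.57 g·m⁻²

D(13) = 15.6 g·m⁻²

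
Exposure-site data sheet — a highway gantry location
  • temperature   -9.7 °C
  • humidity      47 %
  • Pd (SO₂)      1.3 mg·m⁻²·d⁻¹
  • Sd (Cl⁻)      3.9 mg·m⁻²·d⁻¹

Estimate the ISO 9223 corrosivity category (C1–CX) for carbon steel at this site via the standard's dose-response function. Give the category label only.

carbon steel: f(T) = +0.150·(T−10) [T≤10 °C] = -2.9550
  sulphur-dioxide contribution → 0.2705 μm/a
  chloride contribution → 0.7588 μm/a
  ⇒ r_corr(carbon steel) = 1.029 μm/a
1.03 μm/a falls in (0, 1.3] for carbon steel → category C1

C1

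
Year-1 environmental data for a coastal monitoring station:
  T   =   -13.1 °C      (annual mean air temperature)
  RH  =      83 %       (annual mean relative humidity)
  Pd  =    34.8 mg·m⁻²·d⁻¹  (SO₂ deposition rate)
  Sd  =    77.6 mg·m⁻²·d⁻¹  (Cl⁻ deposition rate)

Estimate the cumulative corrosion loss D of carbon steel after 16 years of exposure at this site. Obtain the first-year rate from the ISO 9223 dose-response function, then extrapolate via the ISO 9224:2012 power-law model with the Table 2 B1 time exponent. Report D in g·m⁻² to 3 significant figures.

D(16) = 526 g·m⁻²

carbon steel: f(T) = +0.150·(T−10) [T≤10 °C] = -3.4650
  SO₂ term: 1.77·34.8^0.52·exp(0.02·83-3.4650) = 1.844
  Sd branch = 0.102·Sd^0.62·e^(0.033·RH+0.04·T) = 13.88 μm/a
  sum: 1.844 + 13.88 → r_corr = 15.72 μm/a
Long-term exponent b (ISO 9224 Table 2, B1) = 0.523
  D(16) = 15.72 × 16^0.523 = 15.72 × 4.263 = 67.02 μm
  Mass loss = 67.02 μm × 7.85 g/cm³ = 526.1 g·m⁻²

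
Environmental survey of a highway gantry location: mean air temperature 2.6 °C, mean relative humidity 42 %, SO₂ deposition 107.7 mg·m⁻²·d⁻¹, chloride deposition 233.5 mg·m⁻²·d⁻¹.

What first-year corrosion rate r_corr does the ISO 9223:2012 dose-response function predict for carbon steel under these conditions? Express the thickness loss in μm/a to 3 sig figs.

carbon steel: temperature factor f = +0.150·(-7.4) = -1.1100
  SO₂ term: 1.77·107.7^0.52·exp(0.02·42-1.1100) = 15.4
  Sd branch = 0.102·Sd^0.62·e^(0.033·RH+0.04·T) = 13.31 μm/a
  sum: 15.4 + 13.31 → r_corr = 28.7 μm/a

r_corr = 28.7 μm/a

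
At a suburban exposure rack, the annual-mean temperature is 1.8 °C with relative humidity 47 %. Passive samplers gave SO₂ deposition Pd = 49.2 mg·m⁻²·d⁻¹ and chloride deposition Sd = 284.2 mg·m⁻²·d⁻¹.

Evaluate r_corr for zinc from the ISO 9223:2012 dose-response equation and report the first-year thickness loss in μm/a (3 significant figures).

r_corr = 1.20 μm/a

zinc: f(T) = +0.038·(T−10) [T≤10 °C] = -0.3116
  SO₂ term: 0.0129·49.2^0.44·exp(0.046·47-0.3116) = 0.4557
  Cl⁻ term: 0.0175·284.2^0.57·exp(0.008·47+0.085·1.8) = 0.7436
  sum: 0.4557 + 0.7436 → r_corr = 1.199 μm/a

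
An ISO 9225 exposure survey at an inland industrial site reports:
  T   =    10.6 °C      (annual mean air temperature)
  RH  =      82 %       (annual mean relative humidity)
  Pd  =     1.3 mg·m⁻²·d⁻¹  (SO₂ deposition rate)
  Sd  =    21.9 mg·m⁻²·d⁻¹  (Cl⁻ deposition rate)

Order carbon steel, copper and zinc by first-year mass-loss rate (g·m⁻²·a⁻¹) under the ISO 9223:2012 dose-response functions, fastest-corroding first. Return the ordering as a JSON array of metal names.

["carbon steel", "copper", "zinc"]

carbon steel: temperature factor f = -0.054·(0.6) = -0.0324
  Pd branch = 1.77·Pd^0.52·e^(0.02·RH+f) = 10.13 μm/a
  Cl⁻ term: 0.102·21.9^0.62·exp(0.033·82+0.04·10.6) = 15.81
  r_corr = 10.13 + 15.81 = 25.94 μm/a
  mass loss = 25.94 μm/a × 7.85 g/cm³ = 203.6 g·m⁻²·a⁻¹
copper: temperature factor f = -0.080·(0.6) = -0.0480
  Pd branch = 0.0053·Pd^0.26·e^(0.059·RH+f) = 0.6826 μm/a
  Sd branch = 0.01025·Sd^0.27·e^(0.036·RH+0.049·T) = 0.759 μm/a
  sum: 0.6826 + 0.759 → r_corr = 1.442 μm/a
  mass loss = 1.442 μm/a × 8.96 g/cm³ = 12.92 g·m⁻²·a⁻¹
zinc: T>10 °C ⇒ hinge -0.071·(10.6−10) = -0.0426
  SO₂ term: 0.0129·1.3^0.44·exp(0.046·82-0.0426) = 0.6031
  Sd branch = 0.0175·Sd^0.57·e^(0.008·RH+0.085·T) = 0.4823 μm/a
  r_corr = 0.6031 + 0.4823 = 1.085 μm/a
  mass loss = 1.085 μm/a × 7.14 g/cm³ = 7.749 g·m⁻²·a⁻¹
Ordering by g·m⁻²·a⁻¹: carbon steel (204) > copper (12.9) > zinc (7.75)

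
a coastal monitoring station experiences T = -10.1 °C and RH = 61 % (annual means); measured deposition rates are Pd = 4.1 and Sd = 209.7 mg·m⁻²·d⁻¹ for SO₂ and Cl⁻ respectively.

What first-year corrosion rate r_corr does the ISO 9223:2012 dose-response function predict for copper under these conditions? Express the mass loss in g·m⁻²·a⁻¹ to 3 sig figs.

r_corr = 2.33 g·m⁻²·a⁻¹

copper: temperature factor f = +0.126·(-20.1) = -2.5326
  SO₂ term: 0.0053·4.1^0.26·exp(0.059·61-2.5326) = 0.02222
  Cl⁻ term: 0.01025·209.7^0.27·exp(0.036·61+0.049·-10.1) = 0.2379
  r_corr = 0.02222 + 0.2379 = 0.2601 μm/a
Convert to mass loss: 0.2601 μm/a × 8.96 g/cm³ = 2.33 g·m⁻²·a⁻¹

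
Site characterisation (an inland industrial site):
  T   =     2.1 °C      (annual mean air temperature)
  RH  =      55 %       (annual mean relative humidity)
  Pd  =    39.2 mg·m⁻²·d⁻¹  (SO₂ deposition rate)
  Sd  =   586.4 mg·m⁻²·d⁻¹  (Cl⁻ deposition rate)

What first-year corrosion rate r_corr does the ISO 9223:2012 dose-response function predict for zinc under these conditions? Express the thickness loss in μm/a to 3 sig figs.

r_corr = 1.83 μm/a

zinc: T≤10 °C ⇒ hinge +0.038·(2.1−10) = -0.3002
  sulphur-dioxide contribution → 0.6026 μm/a
  chloride contribution → 1.229 μm/a
  ⇒ r_corr(zinc) = 1.832 μm/a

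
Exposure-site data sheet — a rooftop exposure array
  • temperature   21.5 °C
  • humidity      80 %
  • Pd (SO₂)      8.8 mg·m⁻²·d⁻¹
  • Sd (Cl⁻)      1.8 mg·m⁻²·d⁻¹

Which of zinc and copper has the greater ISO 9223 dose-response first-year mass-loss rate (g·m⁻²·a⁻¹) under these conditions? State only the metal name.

zinc: T>10 °C ⇒ hinge -0.071·(21.5−10) = -0.8165
  Pd branch = 0.0129·Pd^0.44·e^(0.046·RH+f) = 0.5885 μm/a
  Cl⁻ term: 0.0175·1.8^0.57·exp(0.008·80+0.085·21.5) = 0.2885
  sum: 0.5885 + 0.2885 → r_corr = 0.877 μm/a
  mass loss = 0.877 μm/a × 7.14 g/cm³ = 6.262 g·m⁻²·a⁻¹
copper: temperature factor f = -0.080·(11.5) = -0.9200
  SO₂ term: 0.0053·8.8^0.26·exp(0.059·80-0.9200) = 0.417
  Cl⁻ term: 0.01025·1.8^0.27·exp(0.036·80+0.049·21.5) = 0.6137
  sum: 0.417 + 0.6137 → r_corr = 1.031 μm/a
  mass loss = 1.031 μm/a × 8.96 g/cm³ = 9.235 g·m⁻²·a⁻¹
Ordering by g·m⁻²·a⁻¹: copper (9.24) > zinc (6.26)

copper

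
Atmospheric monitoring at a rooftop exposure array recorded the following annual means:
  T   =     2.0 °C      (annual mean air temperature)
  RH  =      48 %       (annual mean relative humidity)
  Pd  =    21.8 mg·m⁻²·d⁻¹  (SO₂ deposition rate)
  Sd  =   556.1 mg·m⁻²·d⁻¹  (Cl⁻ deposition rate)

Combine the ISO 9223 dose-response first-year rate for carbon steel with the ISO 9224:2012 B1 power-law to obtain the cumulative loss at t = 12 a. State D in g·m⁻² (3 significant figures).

D(12) = 980 g·m⁻²

carbon steel: f(T) = +0.150·(T−10) [T≤10 °C] = -1.2000
  Pd branch = 1.77·Pd^0.52·e^(0.02·RH+f) = 6.914 μm/a
  Sd branch = 0.102·Sd^0.62·e^(0.033·RH+0.04·T) = 27.12 μm/a
  r_corr = 6.914 + 27.12 = 34.03 μm/a
Long-term exponent b (ISO 9224 Table 2, B1) = 0.523
  D(12) = 34.03 × 12^0.523 = 34.03 × 3.668 = 124.8 μm
  Mass loss = 124.8 μm × 7.85 g/cm³ = 979.9 g·m⁻²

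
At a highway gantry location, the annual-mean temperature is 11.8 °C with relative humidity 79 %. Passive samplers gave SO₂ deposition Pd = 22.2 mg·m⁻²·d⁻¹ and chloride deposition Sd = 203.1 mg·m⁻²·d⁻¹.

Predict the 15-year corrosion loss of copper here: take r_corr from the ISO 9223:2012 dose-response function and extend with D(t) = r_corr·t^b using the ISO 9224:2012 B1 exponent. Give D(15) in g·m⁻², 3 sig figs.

D(15) = 131 g·m⁻²

copper: T>10 °C ⇒ hinge -0.080·(11.8−10) = -0.1440
  Pd branch = 0.0053·Pd^0.26·e^(0.059·RH+f) = 1.087 μm/a
  Cl⁻ term: 0.01025·203.1^0.27·exp(0.036·79+0.049·11.8) = 1.318
  sum: 1.087 + 1.318 → r_corr = 2.405 μm/a
ISO 9224: D(t) = r_corr · t^b with b = 0.667 (copper, B1)
  D(15) = 2.405 × 15^0.667 = 2.405 × 6.088 = 14.64 μm
  Mass loss = 14.64 μm × 8.96 g/cm³ = 131.2 g·m⁻²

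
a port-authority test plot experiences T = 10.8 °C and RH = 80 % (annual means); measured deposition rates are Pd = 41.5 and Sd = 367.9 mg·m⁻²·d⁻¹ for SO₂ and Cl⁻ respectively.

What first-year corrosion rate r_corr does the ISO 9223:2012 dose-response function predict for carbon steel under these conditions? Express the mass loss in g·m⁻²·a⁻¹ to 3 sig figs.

carbon steel: f(T) = -0.054·(T−10) [T>10 °C] = -0.0432
  Pd branch = 1.77·Pd^0.52·e^(0.02·RH+f) = 58.27 μm/a
  Sd branch = 0.102·Sd^0.62·e^(0.033·RH+0.04·T) = 85.8 μm/a
  r_corr = 58.27 + 85.8 = 144.1 μm/a
Convert to mass loss: 144.1 μm/a × 7.85 g/cm³ = 1131 g·m⁻²·a⁻¹

r_corr = 1.13e+03 g·m⁻²·a⁻¹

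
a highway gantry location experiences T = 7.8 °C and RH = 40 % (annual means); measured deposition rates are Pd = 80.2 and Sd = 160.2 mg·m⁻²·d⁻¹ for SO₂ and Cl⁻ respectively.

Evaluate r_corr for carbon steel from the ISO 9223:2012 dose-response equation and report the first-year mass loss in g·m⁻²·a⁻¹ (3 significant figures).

carbon steel: temperature factor f = +0.150·(-2.2) = -0.3300
  Pd branch = 1.77·Pd^0.52·e^(0.02·RH+f) = 27.69 μm/a
  Cl⁻ term: 0.102·160.2^0.62·exp(0.033·40+0.04·7.8) = 12.14
  r_corr = 27.69 + 12.14 = 39.83 μm/a
Convert to mass loss: 39.83 μm/a × 7.85 g/cm³ = 312.6 g·m⁻²·a⁻¹

r_corr = 313 g·m⁻²·a⁻¹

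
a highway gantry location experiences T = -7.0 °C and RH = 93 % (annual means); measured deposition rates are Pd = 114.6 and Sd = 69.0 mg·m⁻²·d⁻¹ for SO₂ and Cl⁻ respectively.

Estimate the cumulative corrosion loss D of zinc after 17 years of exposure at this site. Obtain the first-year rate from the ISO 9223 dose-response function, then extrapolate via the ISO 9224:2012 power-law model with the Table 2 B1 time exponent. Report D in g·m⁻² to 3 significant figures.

zinc: f(T) = +0.038·(T−10) [T≤10 °C] = -0.6460
  Pd branch = 0.0129·Pd^0.44·e^(0.046·RH+f) = 3.926 μm/a
  Sd branch = 0.0175·Sd^0.57·e^(0.008·RH+0.085·T) = 0.2269 μm/a
  sum: 3.926 + 0.2269 → r_corr = 4.153 μm/a
Power-law: D(17) = r_corr · 17^0.813
  D(17) = 4.153 × 17^0.813 = 4.153 × 10.01 = 41.57 μm
  Mass loss = 41.57 μm × 7.14 g/cm³ = 296.8 g·m⁻²

D(17) = 297 g·m⁻²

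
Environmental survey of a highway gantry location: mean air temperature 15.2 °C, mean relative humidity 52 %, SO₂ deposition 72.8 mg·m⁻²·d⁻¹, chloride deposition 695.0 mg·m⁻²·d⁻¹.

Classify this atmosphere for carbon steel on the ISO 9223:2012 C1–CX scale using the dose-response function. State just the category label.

carbon steel: T>10 °C ⇒ hinge -0.054·(15.2−10) = -0.2808
  sulphur-dioxide contribution → 35.16 μm/a
  chloride contribution → 60.25 μm/a
  total first-year rate 95.4 μm/a
Category bounds: 80…200 μm/a bracket r_corr ⇒ C5

C5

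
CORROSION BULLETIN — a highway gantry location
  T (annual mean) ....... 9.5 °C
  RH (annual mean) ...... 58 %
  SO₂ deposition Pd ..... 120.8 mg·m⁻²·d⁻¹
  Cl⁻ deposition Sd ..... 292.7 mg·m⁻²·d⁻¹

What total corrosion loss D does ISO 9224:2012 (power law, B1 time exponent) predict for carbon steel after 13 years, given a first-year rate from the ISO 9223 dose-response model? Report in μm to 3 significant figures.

D(13) = 373 μm

carbon steel: f(T) = +0.150·(T−10) [T≤10 °C] = -0.0750
  sulphur-dioxide contribution → 63.37 μm/a
  chloride contribution → 34.2 μm/a
  total first-year rate 97.57 μm/a
Power-law: D(13) = r_corr · 13^0.523
  D(13) = 97.57 × 13^0.523 = 97.57 × 3.825 = 373.2 μm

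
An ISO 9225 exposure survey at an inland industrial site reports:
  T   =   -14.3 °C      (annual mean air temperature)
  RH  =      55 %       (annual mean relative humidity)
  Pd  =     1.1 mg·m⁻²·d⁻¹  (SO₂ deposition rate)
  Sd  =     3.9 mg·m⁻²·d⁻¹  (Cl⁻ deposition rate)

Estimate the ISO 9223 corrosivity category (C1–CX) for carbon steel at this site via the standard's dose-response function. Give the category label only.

carbon steel: temperature factor f = +0.150·(-24.3) = -3.6450
  sulphur-dioxide contribution → 0.146 μm/a
  chloride contribution → 0.822 μm/a
  ⇒ r_corr(carbon steel) = 0.968 μm/a
0.968 μm/a falls in (0, 1.3] for carbon steel → category C1

C1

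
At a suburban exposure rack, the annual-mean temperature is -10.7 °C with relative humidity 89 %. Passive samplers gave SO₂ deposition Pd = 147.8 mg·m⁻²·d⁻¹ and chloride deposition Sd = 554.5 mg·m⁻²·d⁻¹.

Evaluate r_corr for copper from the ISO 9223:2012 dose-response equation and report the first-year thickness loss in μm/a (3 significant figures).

r_corr = 1.10 μm/a

copper: temperature factor f = +0.126·(-20.7) = -2.6082
  Pd branch = 0.0053·Pd^0.26·e^(0.059·RH+f) = 0.273 μm/a
  Sd branch = 0.01025·Sd^0.27·e^(0.036·RH+0.049·T) = 0.8229 μm/a
  r_corr = 0.273 + 0.8229 = 1.096 μm/a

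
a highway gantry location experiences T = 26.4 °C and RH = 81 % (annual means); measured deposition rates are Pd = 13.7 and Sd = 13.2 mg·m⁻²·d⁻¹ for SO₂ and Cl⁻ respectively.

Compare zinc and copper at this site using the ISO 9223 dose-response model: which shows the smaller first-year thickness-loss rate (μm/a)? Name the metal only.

zinc: temperature factor f = -0.071·(16.4) = -1.1644
  Pd branch = 0.0129·Pd^0.44·e^(0.046·RH+f) = 0.5287 μm/a
  Cl⁻ term: 0.0175·13.2^0.57·exp(0.008·81+0.085·26.4) = 1.373
  sum: 0.5287 + 1.373 → r_corr = 1.902 μm/a
copper: f(T) = -0.080·(T−10) [T>10 °C] = -1.3120
  SO₂ term: 0.0053·13.7^0.26·exp(0.059·81-1.3120) = 0.3354
  Cl⁻ term: 0.01025·13.2^0.27·exp(0.036·81+0.049·26.4) = 1.385
  r_corr = 0.3354 + 1.385 = 1.72 μm/a
Ordering by μm/a: zinc (1.9) > copper (1.72)

copper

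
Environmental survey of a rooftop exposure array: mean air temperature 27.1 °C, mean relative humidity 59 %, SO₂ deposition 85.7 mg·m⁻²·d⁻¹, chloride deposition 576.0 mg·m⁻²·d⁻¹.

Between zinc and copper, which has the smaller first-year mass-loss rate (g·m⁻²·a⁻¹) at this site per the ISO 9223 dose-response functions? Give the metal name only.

copper

zinc: T>10 °C ⇒ hinge -0.071·(27.1−10) = -1.2141
  Pd branch = 0.0129·Pd^0.44·e^(0.046·RH+f) = 0.4097 μm/a
  Sd branch = 0.0175·Sd^0.57·e^(0.008·RH+0.085·T) = 10.52 μm/a
  r_corr = 0.4097 + 10.52 = 10.93 μm/a
  mass loss = 10.93 μm/a × 7.14 g/cm³ = 78.01 g·m⁻²·a⁻¹
copper: temperature factor f = -0.080·(17.1) = -1.3680
  Pd branch = 0.0053·Pd^0.26·e^(0.059·RH+f) = 0.1395 μm/a
  Sd branch = 0.01025·Sd^0.27·e^(0.036·RH+0.049·T) = 1.8 μm/a
  r_corr = 0.1395 + 1.8 = 1.939 μm/a
  mass loss = 1.939 μm/a × 8.96 g/cm³ = 17.37 g·m⁻²·a⁻¹
Ordering by g·m⁻²·a⁻¹: zinc (78) > copper (17.4)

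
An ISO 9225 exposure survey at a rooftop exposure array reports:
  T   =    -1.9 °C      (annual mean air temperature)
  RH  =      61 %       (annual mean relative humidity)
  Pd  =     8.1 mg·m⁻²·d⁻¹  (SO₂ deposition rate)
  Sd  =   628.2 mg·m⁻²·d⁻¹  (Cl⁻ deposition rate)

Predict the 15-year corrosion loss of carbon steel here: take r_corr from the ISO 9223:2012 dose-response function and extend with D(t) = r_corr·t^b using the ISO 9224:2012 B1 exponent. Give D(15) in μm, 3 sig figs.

carbon steel: temperature factor f = +0.150·(-11.9) = -1.7850
  Pd branch = 1.77·Pd^0.52·e^(0.02·RH+f) = 2.985 μm/a
  Cl⁻ term: 0.102·628.2^0.62·exp(0.033·61+0.04·-1.9) = 38.43
  r_corr = 2.985 + 38.43 = 41.41 μm/a
Power-law: D(15) = r_corr · 15^0.523
  D(15) = 41.41 × 15^0.523 = 41.41 × 4.122 = 170.7 μm

D(15) = 171 μm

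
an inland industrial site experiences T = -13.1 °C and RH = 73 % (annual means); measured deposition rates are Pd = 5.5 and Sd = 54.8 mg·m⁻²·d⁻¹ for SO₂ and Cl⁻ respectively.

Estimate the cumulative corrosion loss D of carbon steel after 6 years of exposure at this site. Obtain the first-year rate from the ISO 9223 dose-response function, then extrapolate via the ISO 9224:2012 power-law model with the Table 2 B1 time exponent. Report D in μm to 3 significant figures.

D(6) = 22.0 μm

carbon steel: f(T) = +0.150·(T−10) [T≤10 °C] = -3.4650
  SO₂ term: 1.77·5.5^0.52·exp(0.02·73-3.4650) = 0.5784
  Cl⁻ term: 0.102·54.8^0.62·exp(0.033·73+0.04·-13.1) = 8.041
  r_corr = 0.5784 + 8.041 = 8.619 μm/a
ISO 9224: D(t) = r_corr · t^b with b = 0.523 (carbon steel, B1)
  D(6) = 8.619 × 6^0.523 = 8.619 × 2.553 = 22 μm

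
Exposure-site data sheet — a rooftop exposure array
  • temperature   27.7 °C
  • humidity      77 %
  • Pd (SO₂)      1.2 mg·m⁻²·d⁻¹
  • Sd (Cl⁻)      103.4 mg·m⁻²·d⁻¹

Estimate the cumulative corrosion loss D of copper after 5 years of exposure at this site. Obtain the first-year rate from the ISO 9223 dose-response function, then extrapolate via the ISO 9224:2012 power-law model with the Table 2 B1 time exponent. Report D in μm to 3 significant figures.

D(5) = 6.89 μm

copper: f(T) = -0.080·(T−10) [T>10 °C] = -1.4160
  SO₂ term: 0.0053·1.2^0.26·exp(0.059·77-1.4160) = 0.1267
  Cl⁻ term: 0.01025·103.4^0.27·exp(0.036·77+0.049·27.7) = 2.228
  r_corr = 0.1267 + 2.228 = 2.355 μm/a
ISO 9224: D(t) = r_corr · t^b with b = 0.667 (copper, B1)
  D(5) = 2.355 × 5^0.667 = 2.355 × 2.926 = 6.89 μm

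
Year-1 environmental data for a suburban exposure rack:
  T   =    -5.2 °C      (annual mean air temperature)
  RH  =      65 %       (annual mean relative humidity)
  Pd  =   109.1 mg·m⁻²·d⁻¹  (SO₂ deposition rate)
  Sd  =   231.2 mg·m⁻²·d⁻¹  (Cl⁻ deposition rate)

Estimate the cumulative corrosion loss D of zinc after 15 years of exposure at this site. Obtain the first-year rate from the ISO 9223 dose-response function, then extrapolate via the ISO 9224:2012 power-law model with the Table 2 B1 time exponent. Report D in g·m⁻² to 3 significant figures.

zinc: f(T) = +0.038·(T−10) [T≤10 °C] = -0.5776
  sulphur-dioxide contribution → 1.135 μm/a
  chloride contribution → 0.4211 μm/a
  ⇒ r_corr(zinc) = 1.556 μm/a
ISO 9224: D(t) = r_corr · t^b with b = 0.813 (zinc, B1)
  D(15) = 1.556 × 15^0.813 = 1.556 × 9.04 = 14.07 μm
  Mass loss = 14.07 μm × 7.14 g/cm³ = 100.4 g·m⁻²

D(15) = 100 g·m⁻²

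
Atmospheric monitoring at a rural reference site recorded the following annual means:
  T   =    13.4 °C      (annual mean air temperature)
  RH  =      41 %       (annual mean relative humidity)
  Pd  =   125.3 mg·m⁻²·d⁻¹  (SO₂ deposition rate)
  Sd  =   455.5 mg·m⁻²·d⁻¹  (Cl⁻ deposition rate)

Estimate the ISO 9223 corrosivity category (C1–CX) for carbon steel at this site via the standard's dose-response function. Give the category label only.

carbon steel: f(T) = -0.054·(T−10) [T>10 °C] = -0.1836
  sulphur-dioxide contribution → 41.24 μm/a
  chloride contribution → 30.01 μm/a
  ⇒ r_corr(carbon steel) = 71.25 μm/a
71.2 μm/a falls in (50, 80] for carbon steel → category C4

C4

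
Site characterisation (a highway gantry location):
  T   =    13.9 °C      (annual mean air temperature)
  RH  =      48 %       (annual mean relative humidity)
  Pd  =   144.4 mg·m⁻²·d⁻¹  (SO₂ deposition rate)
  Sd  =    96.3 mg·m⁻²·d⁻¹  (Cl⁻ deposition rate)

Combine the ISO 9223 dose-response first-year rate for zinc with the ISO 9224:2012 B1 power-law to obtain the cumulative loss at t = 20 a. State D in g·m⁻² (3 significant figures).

zinc: temperature factor f = -0.071·(3.9) = -0.2769
  Pd branch = 0.0129·Pd^0.44·e^(0.046·RH+f) = 0.7934 μm/a
  Cl⁻ term: 0.0175·96.3^0.57·exp(0.008·48+0.085·13.9) = 1.131
  sum: 0.7934 + 1.131 → r_corr = 1.925 μm/a
Long-term exponent b (ISO 9224 Table 2, B1) = 0.813
  D(20) = 1.925 × 20^0.813 = 1.925 × 11.42 = 21.98 μm
  Mass loss = 21.98 μm × 7.14 g/cm³ = 157 g·m⁻²

D(20) = 157 g·m⁻²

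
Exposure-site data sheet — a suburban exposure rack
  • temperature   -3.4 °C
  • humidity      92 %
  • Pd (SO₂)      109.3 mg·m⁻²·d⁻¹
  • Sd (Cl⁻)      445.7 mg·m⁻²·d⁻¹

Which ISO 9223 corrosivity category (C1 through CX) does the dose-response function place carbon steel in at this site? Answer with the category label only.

C5

carbon steel: T≤10 °C ⇒ hinge +0.150·(-3.4−10) = -2.0100
  sulphur-dioxide contribution → 17.15 μm/a
  chloride contribution → 81.37 μm/a
  total first-year rate 98.52 μm/a
ISO 9223 Table 2 (carbon steel): 80 < 98.5 ≤ 200 μm/a ⇒ C5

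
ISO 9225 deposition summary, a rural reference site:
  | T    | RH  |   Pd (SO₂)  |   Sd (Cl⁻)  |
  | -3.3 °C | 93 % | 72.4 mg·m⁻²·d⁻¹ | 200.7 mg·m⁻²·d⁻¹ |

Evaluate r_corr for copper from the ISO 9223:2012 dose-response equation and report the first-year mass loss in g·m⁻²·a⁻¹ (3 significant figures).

r_corr = 15.8 g·m⁻²·a⁻¹

copper: f(T) = +0.126·(T−10) [T≤10 °C] = -1.6758
  sulphur-dioxide contribution → 0.7294 μm/a
  chloride contribution → 1.038 μm/a
  total first-year rate 1.767 μm/a
Convert to mass loss: 1.767 μm/a × 8.96 g/cm³ = 15.84 g·m⁻²·a⁻¹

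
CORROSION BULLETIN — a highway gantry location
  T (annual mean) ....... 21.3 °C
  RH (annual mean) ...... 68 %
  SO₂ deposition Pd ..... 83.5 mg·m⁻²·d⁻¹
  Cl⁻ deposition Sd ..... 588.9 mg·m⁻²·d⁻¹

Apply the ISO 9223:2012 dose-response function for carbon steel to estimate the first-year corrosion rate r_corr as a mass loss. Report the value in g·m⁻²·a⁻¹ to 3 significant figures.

carbon steel: f(T) = -0.054·(T−10) [T>10 °C] = -0.6102
  SO₂ term: 1.77·83.5^0.52·exp(0.02·68-0.6102) = 37.4
  Cl⁻ term: 0.102·588.9^0.62·exp(0.033·68+0.04·21.3) = 117.7
  sum: 37.4 + 117.7 → r_corr = 155.1 μm/a
Convert to mass loss: 155.1 μm/a × 7.85 g/cm³ = 1217 g·m⁻²·a⁻¹

r_corr = 1.22e+03 g·m⁻²·a⁻¹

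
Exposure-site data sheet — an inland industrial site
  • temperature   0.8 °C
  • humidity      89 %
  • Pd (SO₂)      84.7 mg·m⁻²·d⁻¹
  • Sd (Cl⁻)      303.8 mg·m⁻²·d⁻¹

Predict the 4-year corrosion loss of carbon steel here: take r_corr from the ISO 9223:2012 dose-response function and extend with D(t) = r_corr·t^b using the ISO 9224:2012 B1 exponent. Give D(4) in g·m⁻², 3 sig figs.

D(4) = 1.54e+03 g·m⁻²

carbon steel: T≤10 °C ⇒ hinge +0.150·(0.8−10) = -1.3800
  SO₂ term: 1.77·84.7^0.52·exp(0.02·89-1.3800) = 26.56
  Sd branch = 0.102·Sd^0.62·e^(0.033·RH+0.04·T) = 68.74 μm/a
  sum: 26.56 + 68.74 → r_corr = 95.3 μm/a
Long-term exponent b (ISO 9224 Table 2, B1) = 0.523
  D(4) = 95.3 × 4^0.523 = 95.3 × 2.065 = 196.8 μm
  Mass loss = 196.8 μm × 7.85 g/cm³ = 1545 g·m⁻²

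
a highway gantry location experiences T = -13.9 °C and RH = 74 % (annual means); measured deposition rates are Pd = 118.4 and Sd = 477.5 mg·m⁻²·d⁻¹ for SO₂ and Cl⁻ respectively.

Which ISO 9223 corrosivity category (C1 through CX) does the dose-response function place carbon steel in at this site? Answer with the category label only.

carbon steel: f(T) = +0.150·(T−10) [T≤10 °C] = -3.5850
  SO₂ term: 1.77·118.4^0.52·exp(0.02·74-3.5850) = 2.582
  Sd branch = 0.102·Sd^0.62·e^(0.033·RH+0.04·T) = 30.81 μm/a
  r_corr = 2.582 + 30.81 = 33.39 μm/a
33.4 μm/a falls in (25, 50] for carbon steel → category C3

C3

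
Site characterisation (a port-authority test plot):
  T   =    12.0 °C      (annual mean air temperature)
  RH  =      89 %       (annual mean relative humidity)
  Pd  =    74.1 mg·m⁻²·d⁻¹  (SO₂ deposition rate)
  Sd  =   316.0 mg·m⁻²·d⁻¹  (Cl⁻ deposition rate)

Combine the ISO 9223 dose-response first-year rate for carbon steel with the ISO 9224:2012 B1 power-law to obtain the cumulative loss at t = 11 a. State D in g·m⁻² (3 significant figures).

carbon steel: temperature factor f = -0.054·(2.0) = -0.1080
  Pd branch = 1.77·Pd^0.52·e^(0.02·RH+f) = 88.39 μm/a
  Sd branch = 0.102·Sd^0.62·e^(0.033·RH+0.04·T) = 110.3 μm/a
  r_corr = 88.39 + 110.3 = 198.6 μm/a
Long-term exponent b (ISO 9224 Table 2, B1) = 0.523
  D(11) = 198.6 × 11^0.523 = 198.6 × 3.505 = 696.2 μm
  Mass loss = 696.2 μm × 7.85 g/cm³ = 5465 g·m⁻²

D(11) = 5.47e+03 g·m⁻²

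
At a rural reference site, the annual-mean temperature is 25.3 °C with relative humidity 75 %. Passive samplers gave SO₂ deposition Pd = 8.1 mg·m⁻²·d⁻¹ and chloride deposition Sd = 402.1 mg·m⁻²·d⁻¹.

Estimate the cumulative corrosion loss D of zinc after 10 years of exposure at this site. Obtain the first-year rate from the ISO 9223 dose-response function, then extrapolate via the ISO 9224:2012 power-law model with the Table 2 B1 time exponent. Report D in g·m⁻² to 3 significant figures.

zinc: f(T) = -0.071·(T−10) [T>10 °C] = -1.0863
  SO₂ term: 0.0129·8.1^0.44·exp(0.046·75-1.0863) = 0.3442
  Cl⁻ term: 0.0175·402.1^0.57·exp(0.008·75+0.085·25.3) = 8.357
  r_corr = 0.3442 + 8.357 = 8.701 μm/a
ISO 9224: D(t) = r_corr · t^b with b = 0.813 (zinc, B1)
  D(10) = 8.701 × 10^0.813 = 8.701 × 6.501 = 56.57 μm
  Mass loss = 56.57 μm × 7.14 g/cm³ = 403.9 g·m⁻²

D(10) = 404 g·m⁻²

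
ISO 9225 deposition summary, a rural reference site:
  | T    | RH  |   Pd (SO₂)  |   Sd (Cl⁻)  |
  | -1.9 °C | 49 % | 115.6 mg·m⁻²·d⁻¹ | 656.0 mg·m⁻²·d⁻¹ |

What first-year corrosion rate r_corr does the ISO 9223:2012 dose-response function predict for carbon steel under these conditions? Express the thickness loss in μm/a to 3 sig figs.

carbon steel: temperature factor f = +0.150·(-11.9) = -1.7850
  Pd branch = 1.77·Pd^0.52·e^(0.02·RH+f) = 9.356 μm/a
  Sd branch = 0.102·Sd^0.62·e^(0.033·RH+0.04·T) = 26.57 μm/a
  r_corr = 9.356 + 26.57 = 35.92 μm/a

r_corr = 35.9 μm/a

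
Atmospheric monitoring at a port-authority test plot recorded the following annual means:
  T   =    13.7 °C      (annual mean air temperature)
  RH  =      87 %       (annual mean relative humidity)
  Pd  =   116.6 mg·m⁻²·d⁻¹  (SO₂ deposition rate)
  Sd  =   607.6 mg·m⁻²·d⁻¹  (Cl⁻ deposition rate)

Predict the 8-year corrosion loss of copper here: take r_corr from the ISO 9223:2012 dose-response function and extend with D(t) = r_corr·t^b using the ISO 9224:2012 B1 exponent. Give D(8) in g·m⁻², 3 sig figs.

copper: T>10 °C ⇒ hinge -0.080·(13.7−10) = -0.2960
  sulphur-dioxide contribution → 2.303 μm/a
  chloride contribution → 2.594 μm/a
  ⇒ r_corr(copper) = 4.898 μm/a
Long-term exponent b (ISO 9224 Table 2, B1) = 0.667
  D(8) = 4.898 × 8^0.667 = 4.898 × 4.003 = 19.6 μm
  Mass loss = 19.6 μm × 8.96 g/cm³ = 175.6 g·m⁻²

D(8) = 176 g·m⁻²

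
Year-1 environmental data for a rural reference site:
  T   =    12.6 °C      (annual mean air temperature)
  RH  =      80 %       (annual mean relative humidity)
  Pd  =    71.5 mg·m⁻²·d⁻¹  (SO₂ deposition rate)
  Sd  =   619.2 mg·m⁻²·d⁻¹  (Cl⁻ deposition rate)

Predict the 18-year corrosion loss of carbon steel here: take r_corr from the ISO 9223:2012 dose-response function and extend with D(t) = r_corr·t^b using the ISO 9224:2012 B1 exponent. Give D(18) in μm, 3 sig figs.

D(18) = 896 μm

carbon steel: f(T) = -0.054·(T−10) [T>10 °C] = -0.1404
  Pd branch = 1.77·Pd^0.52·e^(0.02·RH+f) = 70.16 μm/a
  Cl⁻ term: 0.102·619.2^0.62·exp(0.033·80+0.04·12.6) = 127.3
  sum: 70.16 + 127.3 → r_corr = 197.5 μm/a
Long-term exponent b (ISO 9224 Table 2, B1) = 0.523
  D(18) = 197.5 × 18^0.523 = 197.5 × 4.534 = 895.5 μm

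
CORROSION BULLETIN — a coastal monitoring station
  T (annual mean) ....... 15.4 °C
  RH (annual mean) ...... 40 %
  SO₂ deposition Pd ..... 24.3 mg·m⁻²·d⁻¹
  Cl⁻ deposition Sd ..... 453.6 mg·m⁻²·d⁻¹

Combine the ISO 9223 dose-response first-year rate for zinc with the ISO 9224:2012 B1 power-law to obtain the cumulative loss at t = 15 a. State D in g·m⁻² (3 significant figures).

D(15) = 203 g·m⁻²

zinc: f(T) = -0.071·(T−10) [T>10 °C] = -0.3834
  SO₂ term: 0.0129·24.3^0.44·exp(0.046·40-0.3834) = 0.2253
  Cl⁻ term: 0.0175·453.6^0.57·exp(0.008·40+0.085·15.4) = 2.916
  sum: 0.2253 + 2.916 → r_corr = 3.141 μm/a
Power-law: D(15) = r_corr · 15^0.813
  D(15) = 3.141 × 15^0.813 = 3.141 × 9.04 = 28.4 μm
  Mass loss = 28.4 μm × 7.14 g/cm³ = 202.8 g·m⁻²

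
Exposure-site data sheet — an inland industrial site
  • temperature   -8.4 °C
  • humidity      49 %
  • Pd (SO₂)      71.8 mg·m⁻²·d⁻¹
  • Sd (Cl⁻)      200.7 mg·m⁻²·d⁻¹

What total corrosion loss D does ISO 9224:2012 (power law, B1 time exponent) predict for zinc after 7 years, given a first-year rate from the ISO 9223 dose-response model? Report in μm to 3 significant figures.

zinc: T≤10 °C ⇒ hinge +0.038·(-8.4−10) = -0.6992
  sulphur-dioxide contribution → 0.4004 μm/a
  chloride contribution → 0.2604 μm/a
  total first-year rate 0.6608 μm/a
Long-term exponent b (ISO 9224 Table 2, B1) = 0.813
  D(7) = 0.6608 × 7^0.813 = 0.6608 × 4.865 = 3.215 μm

D(7) = 3.21 μm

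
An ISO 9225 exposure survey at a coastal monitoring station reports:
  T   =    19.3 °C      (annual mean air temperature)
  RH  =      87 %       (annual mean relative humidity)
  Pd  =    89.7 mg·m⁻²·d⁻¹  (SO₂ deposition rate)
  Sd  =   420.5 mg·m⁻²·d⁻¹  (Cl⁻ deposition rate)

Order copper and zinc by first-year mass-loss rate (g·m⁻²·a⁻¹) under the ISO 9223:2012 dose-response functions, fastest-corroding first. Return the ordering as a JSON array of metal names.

copper: f(T) = -0.080·(T−10) [T>10 °C] = -0.7440
  Pd branch = 0.0053·Pd^0.26·e^(0.059·RH+f) = 1.374 μm/a
  Sd branch = 0.01025·Sd^0.27·e^(0.036·RH+0.049·T) = 3.091 μm/a
  r_corr = 1.374 + 3.091 = 4.465 μm/a
  mass loss = 4.465 μm/a × 8.96 g/cm³ = 40.01 g·m⁻²·a⁻¹
zinc: T>10 °C ⇒ hinge -0.071·(19.3−10) = -0.6603
  Pd branch = 0.0129·Pd^0.44·e^(0.046·RH+f) = 2.637 μm/a
  Cl⁻ term: 0.0175·420.5^0.57·exp(0.008·87+0.085·19.3) = 5.666
  sum: 2.637 + 5.666 → r_corr = 8.303 μm/a
  mass loss = 8.303 μm/a × 7.14 g/cm³ = 59.29 g·m⁻²·a⁻¹
Ordering by g·m⁻²·a⁻¹: zinc (59.3) > copper (40)

["zinc", "copper"]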